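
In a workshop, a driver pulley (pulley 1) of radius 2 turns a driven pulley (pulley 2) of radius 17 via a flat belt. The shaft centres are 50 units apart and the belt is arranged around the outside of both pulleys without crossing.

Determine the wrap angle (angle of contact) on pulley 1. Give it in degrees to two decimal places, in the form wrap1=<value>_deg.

wrap1=145.08_deg

open belt: β = asin((r2−r1)/C) = asin(15/50) = 17.4576°
wrap1 = π − 2β = 145.0848°
wrap2 = π + 2β = 214.9152°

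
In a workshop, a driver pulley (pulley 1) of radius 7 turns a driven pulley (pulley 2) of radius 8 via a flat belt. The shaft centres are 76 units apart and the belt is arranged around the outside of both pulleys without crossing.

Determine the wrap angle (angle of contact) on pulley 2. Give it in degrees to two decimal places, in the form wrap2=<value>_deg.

open belt: β = asin((r2−r1)/C) = asin(1/76) = 0.7539°
wrap1 = π − 2β = 178.4922°
wrap2 = π + 2β = 181.5078°

wrap2=181.51_deg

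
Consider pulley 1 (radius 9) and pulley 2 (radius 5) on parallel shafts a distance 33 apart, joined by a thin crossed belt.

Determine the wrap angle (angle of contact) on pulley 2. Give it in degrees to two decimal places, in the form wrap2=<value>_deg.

wrap2=230.21_deg

crossed belt: β = asin((r1+r2)/C) = asin(14/33) = 25.1027°
wrap1 = wrap2 = π + 2β = 230.2054°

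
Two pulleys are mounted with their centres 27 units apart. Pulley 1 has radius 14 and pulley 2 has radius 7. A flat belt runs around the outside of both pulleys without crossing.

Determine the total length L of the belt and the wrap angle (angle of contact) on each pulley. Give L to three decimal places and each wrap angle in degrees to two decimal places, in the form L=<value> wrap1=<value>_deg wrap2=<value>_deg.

L=121.799 wrap1=210.05_deg wrap2=149.95_deg

open belt: β = asin((r2−r1)/C) = asin(-7/27) = -15.0261°
wrap1 = π − 2β = 210.0522°
wrap2 = π + 2β = 149.9478°
tangent length = C·cosβ = 26.0768
L = r1·wrap1 + r2·wrap2 + 2·C·cosβ = 14·3.6661 + 7·2.6171 + 2·26.0768 = 121.7986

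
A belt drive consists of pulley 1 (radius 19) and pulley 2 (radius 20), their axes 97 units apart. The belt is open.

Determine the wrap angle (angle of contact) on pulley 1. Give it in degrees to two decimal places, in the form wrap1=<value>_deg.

wrap1=178.82_deg

open belt: β = asin((r2−r1)/C) = asin(1/97) = 0.5907°
wrap1 = π − 2β = 178.8186°
wrap2 = π + 2β = 181.1814°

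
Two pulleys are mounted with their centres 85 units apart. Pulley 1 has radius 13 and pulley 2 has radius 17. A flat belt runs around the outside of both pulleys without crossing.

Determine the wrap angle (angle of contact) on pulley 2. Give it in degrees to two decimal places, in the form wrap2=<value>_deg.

wrap2=185.39_deg

open belt: β = asin((r2−r1)/C) = asin(4/85) = 2.6973°
wrap1 = π − 2β = 174.6055°
wrap2 = π + 2β = 185.3945°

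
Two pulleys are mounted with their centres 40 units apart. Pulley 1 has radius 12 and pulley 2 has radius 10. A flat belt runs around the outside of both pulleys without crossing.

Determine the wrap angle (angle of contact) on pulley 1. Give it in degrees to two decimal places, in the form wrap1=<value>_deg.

open belt: β = asin((r2−r1)/C) = asin(-2/40) = -2.8660°
wrap1 = π − 2β = 185.7320°
wrap2 = π + 2β = 174.2680°

wrap1=185.73_deg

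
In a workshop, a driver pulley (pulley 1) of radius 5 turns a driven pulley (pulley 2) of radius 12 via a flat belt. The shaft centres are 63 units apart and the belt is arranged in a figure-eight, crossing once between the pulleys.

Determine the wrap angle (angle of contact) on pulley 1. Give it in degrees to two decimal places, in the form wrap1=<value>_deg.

crossed belt: β = asin((r1+r2)/C) = asin(17/63) = 15.6548°
wrap1 = wrap2 = π + 2β = 211.3096°

wrap1=211.31_deg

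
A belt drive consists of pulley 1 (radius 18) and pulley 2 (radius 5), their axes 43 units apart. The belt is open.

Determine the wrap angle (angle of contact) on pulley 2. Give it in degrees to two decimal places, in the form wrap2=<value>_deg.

wrap2=144.81_deg

open belt: β = asin((r2−r1)/C) = asin(-13/43) = -17.5973°
wrap1 = π − 2β = 215.1947°
wrap2 = π + 2β = 144.8053°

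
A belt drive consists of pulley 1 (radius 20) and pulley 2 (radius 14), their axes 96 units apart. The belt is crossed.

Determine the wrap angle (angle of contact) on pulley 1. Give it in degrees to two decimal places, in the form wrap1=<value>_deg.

crossed belt: β = asin((r1+r2)/C) = asin(34/96) = 20.7424°
wrap1 = wrap2 = π + 2β = 221.4848°

wrap1=221.48_deg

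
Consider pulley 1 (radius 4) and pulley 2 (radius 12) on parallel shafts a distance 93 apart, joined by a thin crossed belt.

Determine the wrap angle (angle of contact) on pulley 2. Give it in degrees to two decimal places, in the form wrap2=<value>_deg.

crossed belt: β = asin((r1+r2)/C) = asin(16/93) = 9.9066°
wrap1 = wrap2 = π + 2β = 199.8133°

wrap2=199.81_deg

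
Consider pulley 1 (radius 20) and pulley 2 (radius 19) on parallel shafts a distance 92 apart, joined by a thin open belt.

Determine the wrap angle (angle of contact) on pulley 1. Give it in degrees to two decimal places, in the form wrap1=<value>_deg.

open belt: β = asin((r2−r1)/C) = asin(-1/92) = -0.6228°
wrap1 = π − 2β = 181.2456°
wrap2 = π + 2β = 178.7544°

wrap1=181.25_deg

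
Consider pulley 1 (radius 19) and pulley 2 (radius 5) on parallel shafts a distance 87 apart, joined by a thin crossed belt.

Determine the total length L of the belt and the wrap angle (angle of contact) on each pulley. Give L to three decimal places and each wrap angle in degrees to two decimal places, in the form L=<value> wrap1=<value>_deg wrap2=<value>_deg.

L=256.062 wrap1=212.03_deg wrap2=212.03_deg

crossed belt: β = asin((r1+r2)/C) = asin(24/87) = 16.0134°
wrap1 = wrap2 = π + 2β = 212.0268°
tangent length = C·cosβ = 83.6242
L = (r1+r2)·wrap + 2·C·cosβ = 24·3.7006 + 2·83.6242 = 256.0619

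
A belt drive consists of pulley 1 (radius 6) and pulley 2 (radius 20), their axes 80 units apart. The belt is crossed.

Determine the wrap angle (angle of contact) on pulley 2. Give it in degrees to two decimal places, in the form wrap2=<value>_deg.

crossed belt: β = asin((r1+r2)/C) = asin(26/80) = 18.9656°
wrap1 = wrap2 = π + 2β = 217.9311°

wrap2=217.93_deg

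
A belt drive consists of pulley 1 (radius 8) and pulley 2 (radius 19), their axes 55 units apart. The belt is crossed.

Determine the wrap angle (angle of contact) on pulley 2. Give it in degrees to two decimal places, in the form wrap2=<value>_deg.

wrap2=238.80_deg

crossed belt: β = asin((r1+r2)/C) = asin(27/55) = 29.4004°
wrap1 = wrap2 = π + 2β = 238.8007°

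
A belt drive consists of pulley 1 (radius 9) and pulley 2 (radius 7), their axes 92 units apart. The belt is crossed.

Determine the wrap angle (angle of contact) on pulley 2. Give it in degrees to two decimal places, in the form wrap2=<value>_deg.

crossed belt: β = asin((r1+r2)/C) = asin(16/92) = 10.0154°
wrap1 = wrap2 = π + 2β = 200.0308°

wrap2=200.03_deg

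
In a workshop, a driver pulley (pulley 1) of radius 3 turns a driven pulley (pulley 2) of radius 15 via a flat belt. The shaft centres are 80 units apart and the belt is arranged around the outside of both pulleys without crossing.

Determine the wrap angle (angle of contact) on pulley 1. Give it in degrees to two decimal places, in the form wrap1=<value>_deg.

wrap1=162.75_deg

open belt: β = asin((r2−r1)/C) = asin(12/80) = 8.6269°
wrap1 = π − 2β = 162.7461°
wrap2 = π + 2β = 197.2539°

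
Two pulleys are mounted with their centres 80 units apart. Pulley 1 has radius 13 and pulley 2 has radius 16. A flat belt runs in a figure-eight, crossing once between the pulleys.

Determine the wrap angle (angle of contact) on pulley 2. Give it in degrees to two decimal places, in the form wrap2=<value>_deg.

crossed belt: β = asin((r1+r2)/C) = asin(29/80) = 21.2538°
wrap1 = wrap2 = π + 2β = 222.5076°

wrap2=222.51_deg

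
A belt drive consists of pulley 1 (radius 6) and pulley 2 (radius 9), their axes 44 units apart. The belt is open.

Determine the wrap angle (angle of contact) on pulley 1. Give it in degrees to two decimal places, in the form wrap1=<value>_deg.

open belt: β = asin((r2−r1)/C) = asin(3/44) = 3.9096°
wrap1 = π − 2β = 172.1809°
wrap2 = π + 2β = 187.8191°

wrap1=172.18_deg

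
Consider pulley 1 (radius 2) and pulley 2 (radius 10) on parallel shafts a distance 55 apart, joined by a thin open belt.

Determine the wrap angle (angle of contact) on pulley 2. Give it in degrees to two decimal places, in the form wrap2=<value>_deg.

open belt: β = asin((r2−r1)/C) = asin(8/55) = 8.3636°
wrap1 = π − 2β = 163.2728°
wrap2 = π + 2β = 196.7272°

wrap2=196.73_deg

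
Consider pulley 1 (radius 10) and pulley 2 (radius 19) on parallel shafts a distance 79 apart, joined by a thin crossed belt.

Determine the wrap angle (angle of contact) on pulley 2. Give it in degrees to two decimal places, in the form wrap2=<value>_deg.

crossed belt: β = asin((r1+r2)/C) = asin(29/79) = 21.5362°
wrap1 = wrap2 = π + 2β = 223.0724°

wrap2=223.07_deg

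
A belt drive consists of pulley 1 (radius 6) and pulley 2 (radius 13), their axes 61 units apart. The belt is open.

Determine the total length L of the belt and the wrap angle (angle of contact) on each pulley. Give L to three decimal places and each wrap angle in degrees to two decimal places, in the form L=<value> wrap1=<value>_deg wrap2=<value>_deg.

open belt: β = asin((r2−r1)/C) = asin(7/61) = 6.5894°
wrap1 = π − 2β = 166.8211°
wrap2 = π + 2β = 193.1789°
tangent length = C·cosβ = 60.5970
L = r1·wrap1 + r2·wrap2 + 2·C·cosβ = 6·2.9116 + 13·3.3716 + 2·60.5970 = 182.4944

L=182.494 wrap1=166.82_deg wrap2=193.18_deg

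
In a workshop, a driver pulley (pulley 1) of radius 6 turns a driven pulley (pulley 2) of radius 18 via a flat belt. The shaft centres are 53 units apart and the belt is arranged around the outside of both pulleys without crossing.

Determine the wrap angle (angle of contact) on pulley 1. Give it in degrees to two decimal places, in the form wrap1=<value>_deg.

open belt: β = asin((r2−r1)/C) = asin(12/53) = 13.0861°
wrap1 = π − 2β = 153.8278°
wrap2 = π + 2β = 206.1722°

wrap1=153.83_deg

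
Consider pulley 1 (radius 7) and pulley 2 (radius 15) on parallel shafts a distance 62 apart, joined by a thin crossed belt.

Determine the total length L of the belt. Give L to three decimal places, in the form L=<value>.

L=201.007

crossed belt: β = asin((r1+r2)/C) = asin(22/62) = 20.7836°
wrap1 = wrap2 = π + 2β = 221.5671°
tangent length = C·cosβ = 57.9655
L = (r1+r2)·wrap + 2·C·cosβ = 22·3.8671 + 2·57.9655 = 201.0067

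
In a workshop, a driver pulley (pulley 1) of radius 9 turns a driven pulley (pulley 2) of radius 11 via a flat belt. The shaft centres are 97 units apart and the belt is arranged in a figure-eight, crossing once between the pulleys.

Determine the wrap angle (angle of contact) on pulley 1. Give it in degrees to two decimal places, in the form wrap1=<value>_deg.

crossed belt: β = asin((r1+r2)/C) = asin(20/97) = 11.8989°
wrap1 = wrap2 = π + 2β = 203.7978°

wrap1=203.80_deg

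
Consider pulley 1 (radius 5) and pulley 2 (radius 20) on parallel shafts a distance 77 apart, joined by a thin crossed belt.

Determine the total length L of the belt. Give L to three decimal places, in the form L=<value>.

crossed belt: β = asin((r1+r2)/C) = asin(25/77) = 18.9459°
wrap1 = wrap2 = π + 2β = 217.8918°
tangent length = C·cosβ = 72.8286
L = (r1+r2)·wrap + 2·C·cosβ = 25·3.8029 + 2·72.8286 = 240.7304

L=240.730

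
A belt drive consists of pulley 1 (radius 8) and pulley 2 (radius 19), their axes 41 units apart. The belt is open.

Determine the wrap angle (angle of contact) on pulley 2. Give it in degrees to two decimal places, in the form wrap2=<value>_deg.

wrap2=211.13_deg

open belt: β = asin((r2−r1)/C) = asin(11/41) = 15.5627°
wrap1 = π − 2β = 148.8746°
wrap2 = π + 2β = 211.1254°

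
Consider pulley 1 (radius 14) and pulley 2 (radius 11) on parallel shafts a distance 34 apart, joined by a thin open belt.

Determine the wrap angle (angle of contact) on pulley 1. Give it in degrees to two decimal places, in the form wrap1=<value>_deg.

open belt: β = asin((r2−r1)/C) = asin(-3/34) = -5.0621°
wrap1 = π − 2β = 190.1242°
wrap2 = π + 2β = 169.8758°

wrap1=190.12_deg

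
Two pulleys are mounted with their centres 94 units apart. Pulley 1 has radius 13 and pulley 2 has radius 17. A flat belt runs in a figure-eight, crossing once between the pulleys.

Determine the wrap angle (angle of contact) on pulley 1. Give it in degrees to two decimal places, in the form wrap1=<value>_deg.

wrap1=217.22_deg

crossed belt: β = asin((r1+r2)/C) = asin(30/94) = 18.6115°
wrap1 = wrap2 = π + 2β = 217.2229°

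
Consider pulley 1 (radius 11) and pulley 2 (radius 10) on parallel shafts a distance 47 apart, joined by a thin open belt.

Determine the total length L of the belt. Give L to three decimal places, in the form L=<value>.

open belt: β = asin((r2−r1)/C) = asin(-1/47) = -1.2192°
wrap1 = π − 2β = 182.4383°
wrap2 = π + 2β = 177.5617°
tangent length = C·cosβ = 46.9894
L = r1·wrap1 + r2·wrap2 + 2·C·cosβ = 11·3.1841 + 10·3.0990 + 2·46.9894 = 159.9947

L=159.995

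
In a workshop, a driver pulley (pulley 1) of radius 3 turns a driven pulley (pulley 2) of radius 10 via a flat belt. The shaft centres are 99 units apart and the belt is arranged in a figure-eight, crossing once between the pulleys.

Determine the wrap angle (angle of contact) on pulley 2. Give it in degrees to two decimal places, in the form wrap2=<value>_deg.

wrap2=195.09_deg

crossed belt: β = asin((r1+r2)/C) = asin(13/99) = 7.5455°
wrap1 = wrap2 = π + 2β = 195.0910°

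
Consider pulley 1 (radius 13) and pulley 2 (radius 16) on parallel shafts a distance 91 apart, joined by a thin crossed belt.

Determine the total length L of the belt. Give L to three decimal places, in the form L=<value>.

L=282.429

crossed belt: β = asin((r1+r2)/C) = asin(29/91) = 18.5832°
wrap1 = wrap2 = π + 2β = 217.1664°
tangent length = C·cosβ = 86.2554
L = (r1+r2)·wrap + 2·C·cosβ = 29·3.7903 + 2·86.2554 = 282.4287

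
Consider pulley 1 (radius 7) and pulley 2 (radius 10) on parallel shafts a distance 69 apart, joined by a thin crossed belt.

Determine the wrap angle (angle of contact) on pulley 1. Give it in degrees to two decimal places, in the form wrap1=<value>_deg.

wrap1=208.53_deg

crossed belt: β = asin((r1+r2)/C) = asin(17/69) = 14.2632°
wrap1 = wrap2 = π + 2β = 208.5264°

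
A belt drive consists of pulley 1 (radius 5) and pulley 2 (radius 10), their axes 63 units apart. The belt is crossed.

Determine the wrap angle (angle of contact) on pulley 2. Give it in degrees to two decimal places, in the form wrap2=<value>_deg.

wrap2=207.55_deg

crossed belt: β = asin((r1+r2)/C) = asin(15/63) = 13.7741°
wrap1 = wrap2 = π + 2β = 207.5483°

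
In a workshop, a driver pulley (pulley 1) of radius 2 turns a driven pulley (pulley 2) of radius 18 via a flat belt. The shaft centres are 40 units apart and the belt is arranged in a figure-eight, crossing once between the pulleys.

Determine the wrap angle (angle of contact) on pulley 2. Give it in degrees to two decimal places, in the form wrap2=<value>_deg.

wrap2=240.00_deg

crossed belt: β = asin((r1+r2)/C) = asin(20/40) = 30.0000°
wrap1 = wrap2 = π + 2β = 240.0000°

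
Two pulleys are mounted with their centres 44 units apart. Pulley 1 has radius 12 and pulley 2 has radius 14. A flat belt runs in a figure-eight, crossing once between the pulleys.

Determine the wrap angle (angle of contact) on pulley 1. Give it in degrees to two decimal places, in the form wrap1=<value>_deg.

crossed belt: β = asin((r1+r2)/C) = asin(26/44) = 36.2215°
wrap1 = wrap2 = π + 2β = 252.4431°

wrap1=252.44_deg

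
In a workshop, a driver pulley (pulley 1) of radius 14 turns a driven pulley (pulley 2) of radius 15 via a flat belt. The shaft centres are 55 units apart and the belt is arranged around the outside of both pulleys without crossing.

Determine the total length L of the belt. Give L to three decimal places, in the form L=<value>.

open belt: β = asin((r2−r1)/C) = asin(1/55) = 1.0418°
wrap1 = π − 2β = 177.9164°
wrap2 = π + 2β = 182.0836°
tangent length = C·cosβ = 54.9909
L = r1·wrap1 + r2·wrap2 + 2·C·cosβ = 14·3.1052 + 15·3.1780 + 2·54.9909 = 201.1244

L=201.124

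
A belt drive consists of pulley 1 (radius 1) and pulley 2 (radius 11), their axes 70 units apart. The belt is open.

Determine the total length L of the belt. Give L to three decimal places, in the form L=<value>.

L=179.130

open belt: β = asin((r2−r1)/C) = asin(10/70) = 8.2132°
wrap1 = π − 2β = 163.5736°
wrap2 = π + 2β = 196.4264°
tangent length = C·cosβ = 69.2820
L = r1·wrap1 + r2·wrap2 + 2·C·cosβ = 1·2.8549 + 11·3.4283 + 2·69.2820 = 179.1301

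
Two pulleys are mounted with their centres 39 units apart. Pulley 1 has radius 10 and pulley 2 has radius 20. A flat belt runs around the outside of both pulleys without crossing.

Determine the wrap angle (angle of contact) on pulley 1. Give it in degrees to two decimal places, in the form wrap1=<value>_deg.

open belt: β = asin((r2−r1)/C) = asin(10/39) = 14.8572°
wrap1 = π − 2β = 150.2857°
wrap2 = π + 2β = 209.7143°

wrap1=150.29_deg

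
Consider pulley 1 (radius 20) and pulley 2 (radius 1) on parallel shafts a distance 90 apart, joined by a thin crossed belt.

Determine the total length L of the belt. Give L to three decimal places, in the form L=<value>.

crossed belt: β = asin((r1+r2)/C) = asin(21/90) = 13.4934°
wrap1 = wrap2 = π + 2β = 206.9868°
tangent length = C·cosβ = 87.5157
L = (r1+r2)·wrap + 2·C·cosβ = 21·3.6126 + 2·87.5157 = 250.8960

L=250.896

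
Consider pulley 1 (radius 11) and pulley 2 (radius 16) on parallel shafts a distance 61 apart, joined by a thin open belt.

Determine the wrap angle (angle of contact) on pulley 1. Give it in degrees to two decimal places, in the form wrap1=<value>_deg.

wrap1=170.60_deg

open belt: β = asin((r2−r1)/C) = asin(5/61) = 4.7017°
wrap1 = π − 2β = 170.5967°
wrap2 = π + 2β = 189.4033°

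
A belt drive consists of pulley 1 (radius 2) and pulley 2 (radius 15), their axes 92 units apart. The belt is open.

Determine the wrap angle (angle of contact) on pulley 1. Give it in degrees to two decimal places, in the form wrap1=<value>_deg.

wrap1=163.75_deg

open belt: β = asin((r2−r1)/C) = asin(13/92) = 8.1233°
wrap1 = π − 2β = 163.7533°
wrap2 = π + 2β = 196.2467°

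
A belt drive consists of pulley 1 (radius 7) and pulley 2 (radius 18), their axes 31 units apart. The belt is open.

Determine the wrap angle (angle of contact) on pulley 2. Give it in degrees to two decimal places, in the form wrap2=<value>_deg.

wrap2=221.57_deg

open belt: β = asin((r2−r1)/C) = asin(11/31) = 20.7836°
wrap1 = π − 2β = 138.4329°
wrap2 = π + 2β = 221.5671°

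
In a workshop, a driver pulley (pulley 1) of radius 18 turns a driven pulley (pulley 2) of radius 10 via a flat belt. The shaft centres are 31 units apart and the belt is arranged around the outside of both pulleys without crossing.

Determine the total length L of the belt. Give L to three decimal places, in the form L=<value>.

open belt: β = asin((r2−r1)/C) = asin(-8/31) = -14.9552°
wrap1 = π − 2β = 209.9105°
wrap2 = π + 2β = 150.0895°
tangent length = C·cosβ = 29.9500
L = r1·wrap1 + r2·wrap2 + 2·C·cosβ = 18·3.6636 + 10·2.6196 + 2·29.9500 = 152.0408

L=152.041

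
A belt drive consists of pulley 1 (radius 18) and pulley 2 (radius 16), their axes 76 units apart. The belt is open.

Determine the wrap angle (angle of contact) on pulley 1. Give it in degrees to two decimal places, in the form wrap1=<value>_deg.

open belt: β = asin((r2−r1)/C) = asin(-2/76) = -1.5080°
wrap1 = π − 2β = 183.0159°
wrap2 = π + 2β = 176.9841°

wrap1=183.02_deg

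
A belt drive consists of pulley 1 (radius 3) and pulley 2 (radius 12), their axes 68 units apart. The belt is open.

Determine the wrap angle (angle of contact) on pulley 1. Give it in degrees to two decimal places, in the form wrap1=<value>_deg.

wrap1=164.79_deg

open belt: β = asin((r2−r1)/C) = asin(9/68) = 7.6056°
wrap1 = π − 2β = 164.7888°
wrap2 = π + 2β = 195.2112°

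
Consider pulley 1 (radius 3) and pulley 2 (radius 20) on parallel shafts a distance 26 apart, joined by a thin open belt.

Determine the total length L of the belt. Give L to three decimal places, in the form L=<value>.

L=135.832

open belt: β = asin((r2−r1)/C) = asin(17/26) = 40.8322°
wrap1 = π − 2β = 98.3356°
wrap2 = π + 2β = 261.6644°
tangent length = C·cosβ = 19.6723
L = r1·wrap1 + r2·wrap2 + 2·C·cosβ = 3·1.7163 + 20·4.5669 + 2·19.6723 = 135.8316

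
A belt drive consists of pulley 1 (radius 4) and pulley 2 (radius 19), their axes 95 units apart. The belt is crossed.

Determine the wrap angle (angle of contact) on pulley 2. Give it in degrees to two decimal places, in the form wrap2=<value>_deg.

crossed belt: β = asin((r1+r2)/C) = asin(23/95) = 14.0108°
wrap1 = wrap2 = π + 2β = 208.0217°

wrap2=208.02_deg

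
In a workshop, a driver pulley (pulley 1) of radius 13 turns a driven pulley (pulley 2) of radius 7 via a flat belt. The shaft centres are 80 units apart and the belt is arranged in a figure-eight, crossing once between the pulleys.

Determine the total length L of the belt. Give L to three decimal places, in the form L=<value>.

crossed belt: β = asin((r1+r2)/C) = asin(20/80) = 14.4775°
wrap1 = wrap2 = π + 2β = 208.9550°
tangent length = C·cosβ = 77.4597
L = (r1+r2)·wrap + 2·C·cosβ = 20·3.6470 + 2·77.4597 = 227.8584

L=227.858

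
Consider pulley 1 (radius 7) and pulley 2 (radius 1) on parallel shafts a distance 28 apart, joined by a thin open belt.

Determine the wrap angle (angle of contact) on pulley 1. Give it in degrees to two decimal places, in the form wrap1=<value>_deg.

open belt: β = asin((r2−r1)/C) = asin(-6/28) = -12.3736°
wrap1 = π − 2β = 204.7473°
wrap2 = π + 2β = 155.2527°

wrap1=204.75_deg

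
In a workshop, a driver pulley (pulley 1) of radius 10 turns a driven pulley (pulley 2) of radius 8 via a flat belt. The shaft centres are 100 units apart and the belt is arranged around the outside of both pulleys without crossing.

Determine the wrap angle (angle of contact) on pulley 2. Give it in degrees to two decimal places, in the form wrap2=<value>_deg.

wrap2=177.71_deg

open belt: β = asin((r2−r1)/C) = asin(-2/100) = -1.1460°
wrap1 = π − 2β = 182.2920°
wrap2 = π + 2β = 177.7080°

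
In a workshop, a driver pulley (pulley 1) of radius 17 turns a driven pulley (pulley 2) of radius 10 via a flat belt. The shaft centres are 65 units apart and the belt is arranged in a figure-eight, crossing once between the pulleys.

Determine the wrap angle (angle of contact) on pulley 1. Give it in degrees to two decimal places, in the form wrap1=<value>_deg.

crossed belt: β = asin((r1+r2)/C) = asin(27/65) = 24.5435°
wrap1 = wrap2 = π + 2β = 229.0871°

wrap1=229.09_deg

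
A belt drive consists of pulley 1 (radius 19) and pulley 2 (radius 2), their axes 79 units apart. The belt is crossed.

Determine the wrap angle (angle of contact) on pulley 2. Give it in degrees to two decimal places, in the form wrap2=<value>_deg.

wrap2=210.83_deg

crossed belt: β = asin((r1+r2)/C) = asin(21/79) = 15.4158°
wrap1 = wrap2 = π + 2β = 210.8317°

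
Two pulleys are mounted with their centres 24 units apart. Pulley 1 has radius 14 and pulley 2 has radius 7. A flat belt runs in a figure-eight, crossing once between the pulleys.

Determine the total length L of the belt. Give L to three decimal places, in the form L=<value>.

L=133.960

crossed belt: β = asin((r1+r2)/C) = asin(21/24) = 61.0450°
wrap1 = wrap2 = π + 2β = 302.0900°
tangent length = C·cosβ = 11.6190
L = (r1+r2)·wrap + 2·C·cosβ = 21·5.2725 + 2·11.6190 = 133.9597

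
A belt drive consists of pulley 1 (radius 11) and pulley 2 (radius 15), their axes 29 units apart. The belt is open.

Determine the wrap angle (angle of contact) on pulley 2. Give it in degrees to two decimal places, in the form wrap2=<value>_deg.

wrap2=195.86_deg

open belt: β = asin((r2−r1)/C) = asin(4/29) = 7.9281°
wrap1 = π − 2β = 164.1437°
wrap2 = π + 2β = 195.8563°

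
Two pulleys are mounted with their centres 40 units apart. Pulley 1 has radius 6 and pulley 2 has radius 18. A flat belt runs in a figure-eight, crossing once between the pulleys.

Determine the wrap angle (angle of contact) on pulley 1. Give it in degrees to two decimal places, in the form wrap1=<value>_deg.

wrap1=253.74_deg

crossed belt: β = asin((r1+r2)/C) = asin(24/40) = 36.8699°
wrap1 = wrap2 = π + 2β = 253.7398°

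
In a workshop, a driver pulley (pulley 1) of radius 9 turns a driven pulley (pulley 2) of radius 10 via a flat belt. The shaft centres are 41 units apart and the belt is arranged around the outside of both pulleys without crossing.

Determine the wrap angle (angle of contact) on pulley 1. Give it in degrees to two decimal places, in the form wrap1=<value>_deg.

wrap1=177.20_deg

open belt: β = asin((r2−r1)/C) = asin(1/41) = 1.3976°
wrap1 = π − 2β = 177.2048°
wrap2 = π + 2β = 182.7952°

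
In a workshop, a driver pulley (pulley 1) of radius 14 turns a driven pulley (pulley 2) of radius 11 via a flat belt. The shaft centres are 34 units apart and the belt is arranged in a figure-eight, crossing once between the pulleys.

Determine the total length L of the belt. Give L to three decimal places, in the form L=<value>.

L=165.932

crossed belt: β = asin((r1+r2)/C) = asin(25/34) = 47.3321°
wrap1 = wrap2 = π + 2β = 274.6641°
tangent length = C·cosβ = 23.0434
L = (r1+r2)·wrap + 2·C·cosβ = 25·4.7938 + 2·23.0434 = 165.9317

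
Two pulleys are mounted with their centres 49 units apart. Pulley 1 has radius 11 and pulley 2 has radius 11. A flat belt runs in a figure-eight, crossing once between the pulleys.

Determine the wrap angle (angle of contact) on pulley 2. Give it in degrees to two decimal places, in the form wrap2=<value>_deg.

crossed belt: β = asin((r1+r2)/C) = asin(22/49) = 26.6782°
wrap1 = wrap2 = π + 2β = 233.3565°

wrap2=233.36_deg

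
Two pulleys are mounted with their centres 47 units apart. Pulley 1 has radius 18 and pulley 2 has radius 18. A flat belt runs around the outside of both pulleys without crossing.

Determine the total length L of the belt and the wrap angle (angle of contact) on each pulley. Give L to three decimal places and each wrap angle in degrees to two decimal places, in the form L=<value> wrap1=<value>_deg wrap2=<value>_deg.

L=207.097 wrap1=180.00_deg wrap2=180.00_deg

open belt: β = asin((r2−r1)/C) = asin(0/47) = 0.0000°
wrap1 = π − 2β = 180.0000°
wrap2 = π + 2β = 180.0000°
tangent length = C·cosβ = 47.0000
L = r1·wrap1 + r2·wrap2 + 2·C·cosβ = 18·3.1416 + 18·3.1416 + 2·47.0000 = 207.0973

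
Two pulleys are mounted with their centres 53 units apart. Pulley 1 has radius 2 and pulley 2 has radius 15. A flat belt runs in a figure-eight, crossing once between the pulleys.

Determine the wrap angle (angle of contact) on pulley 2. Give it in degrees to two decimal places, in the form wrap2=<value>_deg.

crossed belt: β = asin((r1+r2)/C) = asin(17/53) = 18.7086°
wrap1 = wrap2 = π + 2β = 217.4171°

wrap2=217.42_deg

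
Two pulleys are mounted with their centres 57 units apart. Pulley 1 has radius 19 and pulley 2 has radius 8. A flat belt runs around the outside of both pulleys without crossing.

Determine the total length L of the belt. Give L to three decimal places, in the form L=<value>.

L=200.952

open belt: β = asin((r2−r1)/C) = asin(-11/57) = -11.1269°
wrap1 = π − 2β = 202.2538°
wrap2 = π + 2β = 157.7462°
tangent length = C·cosβ = 55.9285
L = r1·wrap1 + r2·wrap2 + 2·C·cosβ = 19·3.5300 + 8·2.7532 + 2·55.9285 = 200.9525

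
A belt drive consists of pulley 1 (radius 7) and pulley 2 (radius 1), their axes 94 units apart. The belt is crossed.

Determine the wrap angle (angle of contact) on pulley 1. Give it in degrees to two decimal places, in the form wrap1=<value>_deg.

crossed belt: β = asin((r1+r2)/C) = asin(8/94) = 4.8821°
wrap1 = wrap2 = π + 2β = 189.7643°

wrap1=189.76_deg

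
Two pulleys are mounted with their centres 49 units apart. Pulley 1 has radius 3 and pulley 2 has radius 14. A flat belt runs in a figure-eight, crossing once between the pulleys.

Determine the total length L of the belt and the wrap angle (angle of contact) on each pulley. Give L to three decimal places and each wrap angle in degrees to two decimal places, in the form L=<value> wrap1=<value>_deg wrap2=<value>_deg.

L=157.366 wrap1=220.60_deg wrap2=220.60_deg

crossed belt: β = asin((r1+r2)/C) = asin(17/49) = 20.3002°
wrap1 = wrap2 = π + 2β = 220.6004°
tangent length = C·cosβ = 45.9565
L = (r1+r2)·wrap + 2·C·cosβ = 17·3.8502 + 2·45.9565 = 157.3665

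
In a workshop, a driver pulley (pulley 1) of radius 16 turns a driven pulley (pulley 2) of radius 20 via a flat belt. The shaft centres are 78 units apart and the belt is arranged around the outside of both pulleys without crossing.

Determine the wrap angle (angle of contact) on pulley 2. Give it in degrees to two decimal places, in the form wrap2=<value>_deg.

open belt: β = asin((r2−r1)/C) = asin(4/78) = 2.9395°
wrap1 = π − 2β = 174.1209°
wrap2 = π + 2β = 185.8791°

wrap2=185.88_deg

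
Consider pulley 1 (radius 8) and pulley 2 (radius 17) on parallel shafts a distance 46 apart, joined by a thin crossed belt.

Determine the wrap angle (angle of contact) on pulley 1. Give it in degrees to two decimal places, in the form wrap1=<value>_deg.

wrap1=245.84_deg

crossed belt: β = asin((r1+r2)/C) = asin(25/46) = 32.9207°
wrap1 = wrap2 = π + 2β = 245.8415°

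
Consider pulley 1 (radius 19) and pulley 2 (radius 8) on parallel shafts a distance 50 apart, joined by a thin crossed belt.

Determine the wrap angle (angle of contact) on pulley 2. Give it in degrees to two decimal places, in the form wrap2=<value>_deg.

crossed belt: β = asin((r1+r2)/C) = asin(27/50) = 32.6836°
wrap1 = wrap2 = π + 2β = 245.3673°

wrap2=245.37_deg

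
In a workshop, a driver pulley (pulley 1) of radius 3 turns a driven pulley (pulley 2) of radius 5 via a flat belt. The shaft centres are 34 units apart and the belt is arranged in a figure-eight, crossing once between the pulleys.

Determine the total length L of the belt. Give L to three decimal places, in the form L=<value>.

L=95.024

crossed belt: β = asin((r1+r2)/C) = asin(8/34) = 13.6090°
wrap1 = wrap2 = π + 2β = 207.2179°
tangent length = C·cosβ = 33.0454
L = (r1+r2)·wrap + 2·C·cosβ = 8·3.6166 + 2·33.0454 = 95.0239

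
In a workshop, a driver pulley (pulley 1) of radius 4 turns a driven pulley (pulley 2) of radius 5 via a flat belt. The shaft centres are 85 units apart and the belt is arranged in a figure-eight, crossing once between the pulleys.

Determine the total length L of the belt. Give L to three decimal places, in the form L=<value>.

crossed belt: β = asin((r1+r2)/C) = asin(9/85) = 6.0780°
wrap1 = wrap2 = π + 2β = 192.1560°
tangent length = C·cosβ = 84.5222
L = (r1+r2)·wrap + 2·C·cosβ = 9·3.3538 + 2·84.5222 = 199.2282

L=199.228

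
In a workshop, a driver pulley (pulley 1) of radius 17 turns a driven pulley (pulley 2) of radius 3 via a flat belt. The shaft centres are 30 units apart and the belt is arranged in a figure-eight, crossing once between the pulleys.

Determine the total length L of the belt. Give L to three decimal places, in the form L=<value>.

L=136.742

crossed belt: β = asin((r1+r2)/C) = asin(20/30) = 41.8103°
wrap1 = wrap2 = π + 2β = 263.6206°
tangent length = C·cosβ = 22.3607
L = (r1+r2)·wrap + 2·C·cosβ = 20·4.6010 + 2·22.3607 = 136.7423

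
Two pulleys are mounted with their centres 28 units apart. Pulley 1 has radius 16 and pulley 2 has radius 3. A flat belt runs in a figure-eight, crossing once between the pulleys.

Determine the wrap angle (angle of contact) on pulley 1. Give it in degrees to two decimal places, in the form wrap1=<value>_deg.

wrap1=265.46_deg

crossed belt: β = asin((r1+r2)/C) = asin(19/28) = 42.7321°
wrap1 = wrap2 = π + 2β = 265.4642°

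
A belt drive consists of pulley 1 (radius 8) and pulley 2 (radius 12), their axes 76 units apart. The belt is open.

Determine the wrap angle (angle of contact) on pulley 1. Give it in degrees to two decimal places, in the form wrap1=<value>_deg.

wrap1=173.97_deg

open belt: β = asin((r2−r1)/C) = asin(4/76) = 3.0170°
wrap1 = π − 2β = 173.9661°
wrap2 = π + 2β = 186.0339°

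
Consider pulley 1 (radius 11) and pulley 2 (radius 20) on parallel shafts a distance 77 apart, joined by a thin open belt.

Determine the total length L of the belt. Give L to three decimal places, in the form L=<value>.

open belt: β = asin((r2−r1)/C) = asin(9/77) = 6.7123°
wrap1 = π − 2β = 166.5755°
wrap2 = π + 2β = 193.4245°
tangent length = C·cosβ = 76.4722
L = r1·wrap1 + r2·wrap2 + 2·C·cosβ = 11·2.9073 + 20·3.3759 + 2·76.4722 = 252.4425

L=252.443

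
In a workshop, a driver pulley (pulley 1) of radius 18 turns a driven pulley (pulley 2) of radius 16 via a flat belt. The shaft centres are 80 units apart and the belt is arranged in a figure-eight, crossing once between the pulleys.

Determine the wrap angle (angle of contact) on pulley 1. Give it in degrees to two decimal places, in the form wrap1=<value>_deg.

crossed belt: β = asin((r1+r2)/C) = asin(34/80) = 25.1507°
wrap1 = wrap2 = π + 2β = 230.3013°

wrap1=230.30_deg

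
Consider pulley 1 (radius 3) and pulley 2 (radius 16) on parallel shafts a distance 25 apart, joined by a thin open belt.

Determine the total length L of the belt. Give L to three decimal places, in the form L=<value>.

open belt: β = asin((r2−r1)/C) = asin(13/25) = 31.3323°
wrap1 = π − 2β = 117.3355°
wrap2 = π + 2β = 242.6645°
tangent length = C·cosβ = 21.3542
L = r1·wrap1 + r2·wrap2 + 2·C·cosβ = 3·2.0479 + 16·4.2353 + 2·21.3542 = 116.6167

L=116.617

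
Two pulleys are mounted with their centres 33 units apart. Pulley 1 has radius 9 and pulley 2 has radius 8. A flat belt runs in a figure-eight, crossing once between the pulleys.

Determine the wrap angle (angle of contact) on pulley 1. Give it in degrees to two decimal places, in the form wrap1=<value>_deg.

crossed belt: β = asin((r1+r2)/C) = asin(17/33) = 31.0076°
wrap1 = wrap2 = π + 2β = 242.0152°

wrap1=242.02_deg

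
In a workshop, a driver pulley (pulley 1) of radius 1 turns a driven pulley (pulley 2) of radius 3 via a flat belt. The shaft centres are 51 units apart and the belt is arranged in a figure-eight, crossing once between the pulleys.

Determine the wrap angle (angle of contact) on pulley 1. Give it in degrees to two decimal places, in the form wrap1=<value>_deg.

wrap1=189.00_deg

crossed belt: β = asin((r1+r2)/C) = asin(4/51) = 4.4984°
wrap1 = wrap2 = π + 2β = 188.9968°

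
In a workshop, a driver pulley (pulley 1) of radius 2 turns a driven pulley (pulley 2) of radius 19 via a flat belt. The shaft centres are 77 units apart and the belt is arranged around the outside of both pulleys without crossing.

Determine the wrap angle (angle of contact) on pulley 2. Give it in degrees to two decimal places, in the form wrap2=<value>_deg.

open belt: β = asin((r2−r1)/C) = asin(17/77) = 12.7548°
wrap1 = π − 2β = 154.4904°
wrap2 = π + 2β = 205.5096°

wrap2=205.51_deg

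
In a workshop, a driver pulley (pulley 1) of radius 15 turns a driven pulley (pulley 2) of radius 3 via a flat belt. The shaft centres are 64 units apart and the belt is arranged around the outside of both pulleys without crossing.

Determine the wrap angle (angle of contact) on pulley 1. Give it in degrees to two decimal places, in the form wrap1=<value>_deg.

wrap1=201.61_deg

open belt: β = asin((r2−r1)/C) = asin(-12/64) = -10.8069°
wrap1 = π − 2β = 201.6138°
wrap2 = π + 2β = 158.3862°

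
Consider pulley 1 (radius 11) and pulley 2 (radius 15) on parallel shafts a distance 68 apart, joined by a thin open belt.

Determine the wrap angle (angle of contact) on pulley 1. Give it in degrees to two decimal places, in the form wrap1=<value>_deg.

wrap1=173.26_deg

open belt: β = asin((r2−r1)/C) = asin(4/68) = 3.3723°
wrap1 = π − 2β = 173.2554°
wrap2 = π + 2β = 186.7446°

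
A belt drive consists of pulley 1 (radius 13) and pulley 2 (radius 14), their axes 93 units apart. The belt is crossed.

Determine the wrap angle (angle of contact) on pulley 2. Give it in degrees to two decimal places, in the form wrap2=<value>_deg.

wrap2=213.75_deg

crossed belt: β = asin((r1+r2)/C) = asin(27/93) = 16.8773°
wrap1 = wrap2 = π + 2β = 213.7545°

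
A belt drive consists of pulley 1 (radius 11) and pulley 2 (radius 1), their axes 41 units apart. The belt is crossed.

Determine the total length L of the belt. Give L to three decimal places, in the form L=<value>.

L=123.237

crossed belt: β = asin((r1+r2)/C) = asin(12/41) = 17.0186°
wrap1 = wrap2 = π + 2β = 214.0373°
tangent length = C·cosβ = 39.2046
L = (r1+r2)·wrap + 2·C·cosβ = 12·3.7357 + 2·39.2046 = 123.2370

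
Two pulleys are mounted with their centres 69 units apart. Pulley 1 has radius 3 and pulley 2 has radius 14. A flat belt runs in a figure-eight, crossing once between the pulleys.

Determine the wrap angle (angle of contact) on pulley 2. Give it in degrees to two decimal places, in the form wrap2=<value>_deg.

wrap2=208.53_deg

crossed belt: β = asin((r1+r2)/C) = asin(17/69) = 14.2632°
wrap1 = wrap2 = π + 2β = 208.5264°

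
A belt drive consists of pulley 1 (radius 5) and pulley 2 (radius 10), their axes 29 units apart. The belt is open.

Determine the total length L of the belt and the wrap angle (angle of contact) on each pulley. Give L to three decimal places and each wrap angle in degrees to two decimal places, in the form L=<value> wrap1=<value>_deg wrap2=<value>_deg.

open belt: β = asin((r2−r1)/C) = asin(5/29) = 9.9282°
wrap1 = π − 2β = 160.1436°
wrap2 = π + 2β = 199.8564°
tangent length = C·cosβ = 28.5657
L = r1·wrap1 + r2·wrap2 + 2·C·cosβ = 5·2.7950 + 10·3.4882 + 2·28.5657 = 105.9881

L=105.988 wrap1=160.14_deg wrap2=199.86_deg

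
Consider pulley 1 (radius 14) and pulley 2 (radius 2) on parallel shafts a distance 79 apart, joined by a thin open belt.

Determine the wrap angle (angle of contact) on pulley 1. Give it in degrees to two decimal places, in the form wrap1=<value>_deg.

wrap1=197.47_deg

open belt: β = asin((r2−r1)/C) = asin(-12/79) = -8.7370°
wrap1 = π − 2β = 197.4740°
wrap2 = π + 2β = 162.5260°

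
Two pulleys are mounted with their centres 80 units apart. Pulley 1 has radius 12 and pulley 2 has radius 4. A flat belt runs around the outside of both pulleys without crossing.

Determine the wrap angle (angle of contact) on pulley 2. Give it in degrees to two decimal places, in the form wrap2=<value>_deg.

open belt: β = asin((r2−r1)/C) = asin(-8/80) = -5.7392°
wrap1 = π − 2β = 191.4783°
wrap2 = π + 2β = 168.5217°

wrap2=168.52_deg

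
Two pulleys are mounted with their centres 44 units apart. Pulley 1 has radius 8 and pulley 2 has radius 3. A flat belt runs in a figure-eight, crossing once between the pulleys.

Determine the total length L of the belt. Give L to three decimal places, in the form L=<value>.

crossed belt: β = asin((r1+r2)/C) = asin(11/44) = 14.4775°
wrap1 = wrap2 = π + 2β = 208.9550°
tangent length = C·cosβ = 42.6028
L = (r1+r2)·wrap + 2·C·cosβ = 11·3.6470 + 2·42.6028 = 125.3221

L=125.322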